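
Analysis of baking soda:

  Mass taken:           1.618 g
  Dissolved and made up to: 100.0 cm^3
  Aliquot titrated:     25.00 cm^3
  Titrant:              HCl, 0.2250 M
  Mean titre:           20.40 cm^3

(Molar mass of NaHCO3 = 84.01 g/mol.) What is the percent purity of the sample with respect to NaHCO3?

95.33 %

NaHCO3 + HCl → NaCl + H2O + CO2
n(HCl) per titration = 0.02040 × 0.2250 = 4.590 × 10^-3 mol
n(NaHCO3) in each aliquot = 4.590 × 10^-3 mol (1:1 ratio)
n(NaHCO3) in the whole flask = 4.590 × 10^-3 × 100.0/25.00 = 0.01836 mol
mass of NaHCO3 = 0.01836 × 84.01 = 1.542 g
% NaHCO3 = 1.542 / 1.618 × 100 = 95.33 %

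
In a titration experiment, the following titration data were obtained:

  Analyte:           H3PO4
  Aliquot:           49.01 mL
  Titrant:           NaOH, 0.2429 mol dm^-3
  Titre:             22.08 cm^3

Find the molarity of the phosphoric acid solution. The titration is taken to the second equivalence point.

H3PO4 + 2 NaOH → Na2HPO4 + 2 H2O
n(NaOH) = 0.02208 L × 0.2429 mol/L = 5.363 × 10^-3 mol
From the 1:2 mole ratio, n(H3PO4) = 1/2 × 5.363 × 10^-3 = 2.682 × 10^-3 mol
[H3PO4] = 2.682 × 10^-3 mol / 0.04901 L = 0.05472 mol/L

0.05472 mol/L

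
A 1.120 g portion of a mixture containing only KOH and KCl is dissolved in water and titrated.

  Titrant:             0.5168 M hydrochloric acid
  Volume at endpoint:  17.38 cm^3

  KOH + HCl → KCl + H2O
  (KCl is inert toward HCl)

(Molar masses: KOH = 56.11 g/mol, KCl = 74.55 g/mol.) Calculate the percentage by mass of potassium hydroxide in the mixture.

n(HCl) = 0.01738 × 0.5168 = 8.982 × 10^-3 mol
Let x = n(KOH), y = n(KCl).
Titrant: 1x = 8.982 × 10^-3;  mass: 56.11x + 74.55y = 1.120
Solving, x = 8.982 × 10^-3 mol, y = 8.263 × 10^-3 mol
mass of KOH = 8.982 × 10^-3 × 56.11 = 0.5040 g
% KOH = 0.5040 / 1.120 × 100 = 45.00 %

45.00 %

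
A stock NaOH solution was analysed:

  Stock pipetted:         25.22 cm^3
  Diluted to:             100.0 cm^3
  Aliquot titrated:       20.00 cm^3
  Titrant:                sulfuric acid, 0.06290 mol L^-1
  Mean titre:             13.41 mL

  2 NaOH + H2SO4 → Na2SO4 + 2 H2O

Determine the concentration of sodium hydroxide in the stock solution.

0.3345 mol/L

n(H2SO4) = 0.01341 × 0.06290 = 8.435 × 10^-4 mol
From the 2:1 ratio, n(NaOH) in the aliquot = 2/1 × 8.435 × 10^-4 = 1.687 × 10^-3 mol
[NaOH]_dilute = 1.687 × 10^-3 / 0.02000 = 0.08435 mol/L
Dilution factor = 100.0 / 25.22 = 3.965
[NaOH]_stock = 0.08435 × 3.965 = 0.3345 mol/L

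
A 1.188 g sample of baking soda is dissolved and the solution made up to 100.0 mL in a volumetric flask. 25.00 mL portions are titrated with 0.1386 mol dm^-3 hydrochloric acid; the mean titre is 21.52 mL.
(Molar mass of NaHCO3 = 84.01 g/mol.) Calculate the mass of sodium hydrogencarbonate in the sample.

NaHCO3 + HCl → NaCl + H2O + CO2
n(HCl) per titration = 0.02152 × 0.1386 = 2.983 × 10^-3 mol
n(NaHCO3) in each aliquot = 2.983 × 10^-3 mol (1:1 ratio)
n(NaHCO3) in the whole flask = 2.983 × 10^-3 × 100.0/25.00 = 0.01193 mol
mass of NaHCO3 = 0.01193 × 84.01 = 1.002 g

1.002 g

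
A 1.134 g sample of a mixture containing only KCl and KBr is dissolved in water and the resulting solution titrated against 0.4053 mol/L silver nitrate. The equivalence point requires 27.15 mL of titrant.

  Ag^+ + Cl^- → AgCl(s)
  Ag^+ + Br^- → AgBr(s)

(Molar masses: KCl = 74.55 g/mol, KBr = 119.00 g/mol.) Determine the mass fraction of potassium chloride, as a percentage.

n(AgNO3) = 0.02715 × 0.4053 = 0.01100 mol
Let x = n(KCl), y = n(KBr).
Titrant: 1x + 1y = 0.01100;  mass: 74.55x + 119.00y = 1.134
Solving, x = 3.947 × 10^-3 mol, y = 7.056 × 10^-3 mol
mass of KCl = 3.947 × 10^-3 × 74.55 = 0.2943 g
% KCl = 0.2943 / 1.134 × 100 = 25.95 %

25.95 %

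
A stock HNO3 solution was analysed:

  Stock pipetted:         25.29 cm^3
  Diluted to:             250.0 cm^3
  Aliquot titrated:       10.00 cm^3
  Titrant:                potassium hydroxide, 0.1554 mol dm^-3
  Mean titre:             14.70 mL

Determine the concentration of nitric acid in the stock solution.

2.258 mol/L

HNO3 + KOH → KNO3 + H2O
n(KOH) = 0.01470 × 0.1554 = 2.284 × 10^-3 mol
n(HNO3) in the aliquot = 2.284 × 10^-3 mol (1:1 ratio)
[HNO3]_dilute = 2.284 × 10^-3 / 0.01000 = 0.2284 mol/L
Dilution factor = 250.0 / 25.29 = 9.885
[HNO3]_stock = 0.2284 × 9.885 = 2.258 mol/L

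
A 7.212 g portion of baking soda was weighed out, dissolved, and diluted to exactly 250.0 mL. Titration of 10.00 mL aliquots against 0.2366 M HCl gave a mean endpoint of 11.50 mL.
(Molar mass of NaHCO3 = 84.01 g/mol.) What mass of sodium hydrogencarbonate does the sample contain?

5.715 g

NaHCO3 + HCl → NaCl + H2O + CO2
n(HCl) per titration = 0.01150 × 0.2366 = 2.721 × 10^-3 mol
n(NaHCO3) in each aliquot = 2.721 × 10^-3 mol (1:1 ratio)
n(NaHCO3) in the whole flask = 2.721 × 10^-3 × 250.0/10.00 = 0.06802 mol
mass of NaHCO3 = 0.06802 × 84.01 = 5.715 g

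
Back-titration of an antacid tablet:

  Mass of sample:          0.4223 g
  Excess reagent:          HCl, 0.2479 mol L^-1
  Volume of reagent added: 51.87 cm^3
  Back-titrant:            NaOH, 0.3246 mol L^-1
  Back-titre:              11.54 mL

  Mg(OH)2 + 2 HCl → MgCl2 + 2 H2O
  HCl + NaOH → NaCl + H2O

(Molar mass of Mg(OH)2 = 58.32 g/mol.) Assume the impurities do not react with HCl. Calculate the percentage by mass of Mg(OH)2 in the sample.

n(HCl) added = 0.05187 × 0.2479 = 0.01286 mol
n(NaOH) used in back-titration = 0.01154 × 0.3246 = 3.746 × 10^-3 mol
n(HCl) left over = 3.746 × 10^-3 mol (1:1 ratio)
n(HCl) consumed by analyte = 0.01286 − 3.746 × 10^-3 = 9.113 × 10^-3 mol
From the 1:2 ratio, n(Mg(OH)2) = 1/2 × 9.113 × 10^-3 = 4.556 × 10^-3 mol
mass of Mg(OH)2 = 4.556 × 10^-3 × 58.32 = 0.2657 g
% Mg(OH)2 = 0.2657 / 0.4223 × 100 = 62.92 %

62.92 %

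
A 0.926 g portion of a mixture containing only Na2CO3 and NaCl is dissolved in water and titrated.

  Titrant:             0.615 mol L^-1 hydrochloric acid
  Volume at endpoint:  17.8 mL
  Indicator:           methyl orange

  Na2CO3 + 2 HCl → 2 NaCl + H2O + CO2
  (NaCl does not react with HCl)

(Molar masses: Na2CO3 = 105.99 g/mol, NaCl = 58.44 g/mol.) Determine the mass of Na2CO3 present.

n(HCl) = 0.0178 × 0.615 = 0.0109 mol
Let x = n(Na2CO3), y = n(NaCl).
Titrant: 2x = 0.0109;  mass: 105.99x + 58.44y = 0.926
Solving, x = 5.47 × 10^-3 mol, y = 5.92 × 10^-3 mol
mass of Na2CO3 = 5.47 × 10^-3 × 105.99 = 0.580 g

0.580 g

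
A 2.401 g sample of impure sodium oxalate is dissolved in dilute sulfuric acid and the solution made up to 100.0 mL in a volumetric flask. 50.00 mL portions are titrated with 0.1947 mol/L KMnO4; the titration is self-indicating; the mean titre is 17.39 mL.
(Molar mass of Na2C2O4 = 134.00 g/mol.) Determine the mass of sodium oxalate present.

2.269 g

2 MnO4^- + 5 C2O4^2- + 16 H^+ → 2 Mn^2+ + 10 CO2 + 8 H2O
n(KMnO4) per titration = 0.01739 × 0.1947 = 3.386 × 10^-3 mol
From the 5:2 ratio, n(Na2C2O4) in each aliquot = 5/2 × 3.386 × 10^-3 = 8.465 × 10^-3 mol
n(Na2C2O4) in the whole flask = 8.465 × 10^-3 × 100.0/50.00 = 0.01693 mol
mass of Na2C2O4 = 0.01693 × 134.00 = 2.269 g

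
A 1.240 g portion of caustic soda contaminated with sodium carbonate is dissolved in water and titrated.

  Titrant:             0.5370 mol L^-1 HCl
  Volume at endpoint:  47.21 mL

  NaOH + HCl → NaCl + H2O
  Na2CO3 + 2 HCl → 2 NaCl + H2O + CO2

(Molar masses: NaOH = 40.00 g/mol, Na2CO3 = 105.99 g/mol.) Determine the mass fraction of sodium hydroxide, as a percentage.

n(HCl) = 0.04721 × 0.5370 = 0.02535 mol
Let x = n(NaOH), y = n(Na2CO3).
Titrant: 1x + 2y = 0.02535;  mass: 40.00x + 105.99y = 1.240
Solving, x = 7.966 × 10^-3 mol, y = 8.693 × 10^-3 mol
mass of NaOH = 7.966 × 10^-3 × 40.00 = 0.3186 g
% NaOH = 0.3186 / 1.240 × 100 = 25.70 %

25.70 %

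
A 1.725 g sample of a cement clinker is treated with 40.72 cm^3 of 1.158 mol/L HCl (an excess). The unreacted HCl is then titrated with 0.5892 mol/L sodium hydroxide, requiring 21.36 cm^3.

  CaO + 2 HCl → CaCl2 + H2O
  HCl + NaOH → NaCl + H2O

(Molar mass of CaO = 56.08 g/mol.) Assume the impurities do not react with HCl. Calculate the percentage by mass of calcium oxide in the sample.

56.19 %

n(HCl) added = 0.04072 × 1.158 = 0.04715 mol
n(NaOH) used in back-titration = 0.02136 × 0.5892 = 0.01259 mol
n(HCl) left over = 0.01259 mol (1:1 ratio)
n(HCl) consumed by analyte = 0.04715 − 0.01259 = 0.03457 mol
From the 1:2 ratio, n(CaO) = 1/2 × 0.03457 = 0.01728 mol
mass of CaO = 0.01728 × 56.08 = 0.9693 g
% CaO = 0.9693 / 1.725 × 100 = 56.19 %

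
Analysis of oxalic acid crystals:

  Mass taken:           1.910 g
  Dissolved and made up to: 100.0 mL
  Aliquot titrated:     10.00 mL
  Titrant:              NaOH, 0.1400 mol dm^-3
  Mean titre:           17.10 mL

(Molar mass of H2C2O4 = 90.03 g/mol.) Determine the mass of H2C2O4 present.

1.078 g

H2C2O4 + 2 NaOH → Na2C2O4 + 2 H2O
n(NaOH) per titration = 0.01710 × 0.1400 = 2.394 × 10^-3 mol
From the 1:2 ratio, n(H2C2O4) in each aliquot = 1/2 × 2.394 × 10^-3 = 1.197 × 10^-3 mol
n(H2C2O4) in the whole flask = 1.197 × 10^-3 × 100.0/10.00 = 0.01197 mol
mass of H2C2O4 = 0.01197 × 90.03 = 1.078 g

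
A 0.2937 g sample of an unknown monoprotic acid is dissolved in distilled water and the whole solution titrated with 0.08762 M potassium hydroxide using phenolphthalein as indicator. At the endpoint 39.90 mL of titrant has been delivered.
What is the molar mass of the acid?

84.01 g/mol

n(KOH) = 0.03990 L × 0.08762 mol/L = 3.496 × 10^-3 mol
n(HA) = 3.496 × 10^-3 mol (1:1 ratio)
M = m / n = 0.2937 g / 3.496 × 10^-3 mol = 84.01 g/mol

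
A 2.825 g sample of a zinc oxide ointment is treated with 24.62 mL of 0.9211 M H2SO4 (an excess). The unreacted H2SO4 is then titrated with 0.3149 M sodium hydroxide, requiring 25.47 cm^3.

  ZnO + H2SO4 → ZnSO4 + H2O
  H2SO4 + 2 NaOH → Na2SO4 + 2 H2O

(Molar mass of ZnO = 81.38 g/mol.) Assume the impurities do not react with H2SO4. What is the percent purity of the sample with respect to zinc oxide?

53.77 %

n(H2SO4) added = 0.02462 × 0.9211 = 0.02268 mol
n(NaOH) used in back-titration = 0.02547 × 0.3149 = 8.021 × 10^-3 mol
From the 1:2 ratio, n(H2SO4) left over = 1/2 × 8.021 × 10^-3 = 4.010 × 10^-3 mol
n(H2SO4) consumed by analyte = 0.02268 − 4.010 × 10^-3 = 0.01867 mol
n(ZnO) = 0.01867 mol (1:1 ratio)
mass of ZnO = 0.01867 × 81.38 = 1.519 g
% ZnO = 1.519 / 2.825 × 100 = 53.77 %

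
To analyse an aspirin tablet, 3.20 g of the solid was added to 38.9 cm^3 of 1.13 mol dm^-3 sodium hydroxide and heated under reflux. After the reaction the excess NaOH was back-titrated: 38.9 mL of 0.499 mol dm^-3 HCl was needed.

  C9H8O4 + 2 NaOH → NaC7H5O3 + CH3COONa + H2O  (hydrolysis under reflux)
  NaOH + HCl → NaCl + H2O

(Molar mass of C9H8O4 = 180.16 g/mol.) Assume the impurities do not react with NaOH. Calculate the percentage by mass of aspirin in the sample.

69.1 %

n(NaOH) added = 0.0389 × 1.13 = 0.0440 mol
n(HCl) used in back-titration = 0.0389 × 0.499 = 0.0194 mol
n(NaOH) left over = 0.0194 mol (1:1 ratio)
n(NaOH) consumed by analyte = 0.0440 − 0.0194 = 0.0245 mol
From the 1:2 ratio, n(C9H8O4) = 1/2 × 0.0245 = 0.0123 mol
mass of C9H8O4 = 0.0123 × 180.16 = 2.21 g
% C9H8O4 = 2.21 / 3.20 × 100 = 69.1 %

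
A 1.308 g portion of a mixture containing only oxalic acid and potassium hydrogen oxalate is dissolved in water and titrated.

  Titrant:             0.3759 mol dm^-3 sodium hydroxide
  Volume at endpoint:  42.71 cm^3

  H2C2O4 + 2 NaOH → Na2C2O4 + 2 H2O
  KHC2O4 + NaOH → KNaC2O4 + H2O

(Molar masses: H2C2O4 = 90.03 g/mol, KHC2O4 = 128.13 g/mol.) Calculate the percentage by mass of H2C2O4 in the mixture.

n(NaOH) = 0.04271 × 0.3759 = 0.01605 mol
Let x = n(H2C2O4), y = n(KHC2O4).
Titrant: 2x + 1y = 0.01605;  mass: 90.03x + 128.13y = 1.308
Solving, x = 4.506 × 10^-3 mol, y = 7.042 × 10^-3 mol
mass of H2C2O4 = 4.506 × 10^-3 × 90.03 = 0.4057 g
% H2C2O4 = 0.4057 / 1.308 × 100 = 31.02 %

31.02 %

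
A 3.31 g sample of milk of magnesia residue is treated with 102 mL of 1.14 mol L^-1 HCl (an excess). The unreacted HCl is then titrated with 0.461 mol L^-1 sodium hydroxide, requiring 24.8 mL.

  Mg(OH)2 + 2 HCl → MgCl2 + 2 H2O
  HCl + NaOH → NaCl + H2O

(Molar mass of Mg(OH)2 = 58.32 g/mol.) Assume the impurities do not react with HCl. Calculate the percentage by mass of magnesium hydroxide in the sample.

n(HCl) added = 0.102 × 1.14 = 0.116 mol
n(NaOH) used in back-titration = 0.0248 × 0.461 = 0.0114 mol
n(HCl) left over = 0.0114 mol (1:1 ratio)
n(HCl) consumed by analyte = 0.116 − 0.0114 = 0.105 mol
From the 1:2 ratio, n(Mg(OH)2) = 1/2 × 0.105 = 0.0524 mol
mass of Mg(OH)2 = 0.0524 × 58.32 = 3.06 g
% Mg(OH)2 = 3.06 / 3.31 × 100 = 92.4 %

92.4 %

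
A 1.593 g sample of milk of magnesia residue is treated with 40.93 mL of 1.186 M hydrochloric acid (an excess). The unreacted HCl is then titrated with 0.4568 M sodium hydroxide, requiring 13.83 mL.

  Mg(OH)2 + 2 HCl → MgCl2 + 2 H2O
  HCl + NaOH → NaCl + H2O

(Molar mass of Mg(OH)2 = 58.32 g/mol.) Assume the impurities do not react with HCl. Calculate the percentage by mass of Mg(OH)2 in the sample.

n(HCl) added = 0.04093 × 1.186 = 0.04854 mol
n(NaOH) used in back-titration = 0.01383 × 0.4568 = 6.318 × 10^-3 mol
n(HCl) left over = 6.318 × 10^-3 mol (1:1 ratio)
n(HCl) consumed by analyte = 0.04854 − 6.318 × 10^-3 = 0.04223 mol
From the 1:2 ratio, n(Mg(OH)2) = 1/2 × 0.04223 = 0.02111 mol
mass of Mg(OH)2 = 0.02111 × 58.32 = 1.231 g
% Mg(OH)2 = 1.231 / 1.593 × 100 = 77.29 %

77.29 %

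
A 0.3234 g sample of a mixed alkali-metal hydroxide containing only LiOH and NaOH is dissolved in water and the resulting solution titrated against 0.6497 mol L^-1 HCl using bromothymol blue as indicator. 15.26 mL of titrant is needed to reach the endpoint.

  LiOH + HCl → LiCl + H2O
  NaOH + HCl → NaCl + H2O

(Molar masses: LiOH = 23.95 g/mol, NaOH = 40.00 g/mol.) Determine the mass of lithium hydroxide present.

n(HCl) = 0.01526 × 0.6497 = 9.914 × 10^-3 mol
Let x = n(LiOH), y = n(NaOH).
Titrant: 1x + 1y = 9.914 × 10^-3;  mass: 23.95x + 40.00y = 0.3234
Solving, x = 4.559 × 10^-3 mol, y = 5.355 × 10^-3 mol
mass of LiOH = 4.559 × 10^-3 × 23.95 = 0.1092 g

0.1092 g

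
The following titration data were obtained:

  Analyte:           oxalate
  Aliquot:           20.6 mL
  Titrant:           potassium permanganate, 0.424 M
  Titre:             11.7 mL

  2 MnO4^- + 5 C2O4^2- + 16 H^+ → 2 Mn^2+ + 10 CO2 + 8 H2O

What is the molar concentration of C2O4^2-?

n(KMnO4) = 0.0117 L × 0.424 mol/L = 4.96 × 10^-3 mol
From the 5:2 mole ratio, n(C2O4^2-) = 5/2 × 4.96 × 10^-3 = 0.0124 mol
[C2O4^2-] = 0.0124 mol / 0.0206 L = 0.602 mol/L

0.602 M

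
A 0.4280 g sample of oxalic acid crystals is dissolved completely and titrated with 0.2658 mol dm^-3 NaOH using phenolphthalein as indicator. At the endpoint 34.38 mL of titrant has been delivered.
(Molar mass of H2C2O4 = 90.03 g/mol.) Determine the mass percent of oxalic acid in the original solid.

96.11 %

H2C2O4 + 2 NaOH → Na2C2O4 + 2 H2O
n(NaOH) = 0.03438 L × 0.2658 mol/L = 9.138 × 10^-3 mol
From the 1:2 ratio, n(H2C2O4) = 1/2 × 9.138 × 10^-3 = 4.569 × 10^-3 mol
mass of H2C2O4 = 4.569 × 10^-3 × 90.03 g/mol = 0.4114 g
% H2C2O4 = 0.4114 / 0.4280 × 100 = 96.11 %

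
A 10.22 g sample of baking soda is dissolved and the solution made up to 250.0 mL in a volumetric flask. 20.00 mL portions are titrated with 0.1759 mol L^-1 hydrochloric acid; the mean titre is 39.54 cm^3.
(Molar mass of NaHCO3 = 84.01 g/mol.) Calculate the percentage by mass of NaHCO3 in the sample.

NaHCO3 + HCl → NaCl + H2O + CO2
n(HCl) per titration = 0.03954 × 0.1759 = 6.955 × 10^-3 mol
n(NaHCO3) in each aliquot = 6.955 × 10^-3 mol (1:1 ratio)
n(NaHCO3) in the whole flask = 6.955 × 10^-3 × 250.0/20.00 = 0.08694 mol
mass of NaHCO3 = 0.08694 × 84.01 = 7.304 g
% NaHCO3 = 7.304 / 10.22 × 100 = 71.46 %

71.46 %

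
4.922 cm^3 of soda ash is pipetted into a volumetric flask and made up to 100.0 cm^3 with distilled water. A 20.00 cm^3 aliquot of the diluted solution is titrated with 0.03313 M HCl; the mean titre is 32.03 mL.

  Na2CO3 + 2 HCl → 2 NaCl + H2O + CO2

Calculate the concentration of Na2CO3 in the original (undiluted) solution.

n(HCl) = 0.03203 × 0.03313 = 1.061 × 10^-3 mol
From the 1:2 ratio, n(Na2CO3) in the aliquot = 1/2 × 1.061 × 10^-3 = 5.306 × 10^-4 mol
[Na2CO3]_dilute = 5.306 × 10^-4 / 0.02000 = 0.02653 mol/L
Dilution factor = 100.0 / 4.922 = 20.32
[Na2CO3]_stock = 0.02653 × 20.32 = 0.5390 mol/L

0.5390 M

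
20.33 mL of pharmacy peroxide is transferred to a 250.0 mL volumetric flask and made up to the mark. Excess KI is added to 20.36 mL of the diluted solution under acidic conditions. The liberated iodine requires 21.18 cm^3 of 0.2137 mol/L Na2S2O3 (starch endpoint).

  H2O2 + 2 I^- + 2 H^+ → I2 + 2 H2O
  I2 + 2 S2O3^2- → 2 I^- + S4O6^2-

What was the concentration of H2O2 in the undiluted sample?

n(S2O3^2-) = 0.02118 × 0.2137 = 4.526 × 10^-3 mol
n(I2) = n(S2O3^2-)/2 = 2.263 × 10^-3 mol
n(H2O2) in the aliquot = 2.263 × 10^-3 mol (1:1 ratio)
[H2O2]_dilute = 2.263 × 10^-3 / 0.02036 = 0.1112 mol/L
[H2O2]_original = 0.1112 × 250.0/20.33 = 1.367 mol/L

1.367 mol/L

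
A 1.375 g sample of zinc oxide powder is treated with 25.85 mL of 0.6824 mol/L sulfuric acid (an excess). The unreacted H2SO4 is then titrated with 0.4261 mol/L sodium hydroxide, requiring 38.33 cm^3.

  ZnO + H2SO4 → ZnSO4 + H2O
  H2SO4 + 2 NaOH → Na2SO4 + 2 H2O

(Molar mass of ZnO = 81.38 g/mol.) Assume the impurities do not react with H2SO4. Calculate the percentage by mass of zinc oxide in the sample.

56.07 %

n(H2SO4) added = 0.02585 × 0.6824 = 0.01764 mol
n(NaOH) used in back-titration = 0.03833 × 0.4261 = 0.01633 mol
From the 1:2 ratio, n(H2SO4) left over = 1/2 × 0.01633 = 8.166 × 10^-3 mol
n(H2SO4) consumed by analyte = 0.01764 − 8.166 × 10^-3 = 9.474 × 10^-3 mol
n(ZnO) = 9.474 × 10^-3 mol (1:1 ratio)
mass of ZnO = 9.474 × 10^-3 × 81.38 = 0.7710 g
% ZnO = 0.7710 / 1.375 × 100 = 56.07 %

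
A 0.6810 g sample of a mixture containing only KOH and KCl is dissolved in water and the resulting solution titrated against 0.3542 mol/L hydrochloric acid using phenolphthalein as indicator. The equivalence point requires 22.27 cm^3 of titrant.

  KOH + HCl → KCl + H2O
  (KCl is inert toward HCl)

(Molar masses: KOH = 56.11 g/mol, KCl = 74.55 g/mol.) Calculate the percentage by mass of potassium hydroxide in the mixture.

64.99 %

n(HCl) = 0.02227 × 0.3542 = 7.888 × 10^-3 mol
Let x = n(KOH), y = n(KCl).
Titrant: 1x = 7.888 × 10^-3;  mass: 56.11x + 74.55y = 0.6810
Solving, x = 7.888 × 10^-3 mol, y = 3.198 × 10^-3 mol
mass of KOH = 7.888 × 10^-3 × 56.11 = 0.4426 g
% KOH = 0.4426 / 0.6810 × 100 = 64.99 %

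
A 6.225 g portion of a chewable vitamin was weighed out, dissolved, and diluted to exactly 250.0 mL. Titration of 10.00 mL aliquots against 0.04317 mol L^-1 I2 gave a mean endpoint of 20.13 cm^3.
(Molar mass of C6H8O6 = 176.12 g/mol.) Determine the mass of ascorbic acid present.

3.826 g

C6H8O6 + I2 → C6H6O6 + 2 HI
n(I2) per titration = 0.02013 × 0.04317 = 8.690 × 10^-4 mol
n(C6H8O6) in each aliquot = 8.690 × 10^-4 mol (1:1 ratio)
n(C6H8O6) in the whole flask = 8.690 × 10^-4 × 250.0/10.00 = 0.02173 mol
mass of C6H8O6 = 0.02173 × 176.12 = 3.826 g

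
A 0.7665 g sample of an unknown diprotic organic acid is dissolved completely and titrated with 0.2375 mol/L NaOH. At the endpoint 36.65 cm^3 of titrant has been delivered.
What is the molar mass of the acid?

n(NaOH) = 0.03665 L × 0.2375 mol/L = 8.704 × 10^-3 mol
From the 1:2 ratio, n(H2A) = 1/2 × 8.704 × 10^-3 = 4.352 × 10^-3 mol
M = m / n = 0.7665 g / 4.352 × 10^-3 mol = 176.1 g/mol

176.1 g/mol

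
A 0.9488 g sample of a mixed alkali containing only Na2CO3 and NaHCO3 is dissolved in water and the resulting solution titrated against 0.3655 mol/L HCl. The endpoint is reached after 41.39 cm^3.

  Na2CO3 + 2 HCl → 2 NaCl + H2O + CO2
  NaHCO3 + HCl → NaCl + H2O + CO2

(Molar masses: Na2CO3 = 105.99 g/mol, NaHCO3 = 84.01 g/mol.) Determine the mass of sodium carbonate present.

0.5504 g

n(HCl) = 0.04139 × 0.3655 = 0.01513 mol
Let x = n(Na2CO3), y = n(NaHCO3).
Titrant: 2x + 1y = 0.01513;  mass: 105.99x + 84.01y = 0.9488
Solving, x = 5.193 × 10^-3 mol, y = 4.743 × 10^-3 mol
mass of Na2CO3 = 5.193 × 10^-3 × 105.99 = 0.5504 g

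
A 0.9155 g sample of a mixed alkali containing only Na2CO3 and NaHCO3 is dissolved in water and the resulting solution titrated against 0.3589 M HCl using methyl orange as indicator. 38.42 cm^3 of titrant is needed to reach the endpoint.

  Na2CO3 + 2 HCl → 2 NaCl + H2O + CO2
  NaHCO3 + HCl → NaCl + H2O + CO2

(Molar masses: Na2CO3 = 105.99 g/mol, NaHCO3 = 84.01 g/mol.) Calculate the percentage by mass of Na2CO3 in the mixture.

45.34 %

n(HCl) = 0.03842 × 0.3589 = 0.01379 mol
Let x = n(Na2CO3), y = n(NaHCO3).
Titrant: 2x + 1y = 0.01379;  mass: 105.99x + 84.01y = 0.9155
Solving, x = 3.916 × 10^-3 mol, y = 5.957 × 10^-3 mol
mass of Na2CO3 = 3.916 × 10^-3 × 105.99 = 0.4151 g
% Na2CO3 = 0.4151 / 0.9155 × 100 = 45.34 %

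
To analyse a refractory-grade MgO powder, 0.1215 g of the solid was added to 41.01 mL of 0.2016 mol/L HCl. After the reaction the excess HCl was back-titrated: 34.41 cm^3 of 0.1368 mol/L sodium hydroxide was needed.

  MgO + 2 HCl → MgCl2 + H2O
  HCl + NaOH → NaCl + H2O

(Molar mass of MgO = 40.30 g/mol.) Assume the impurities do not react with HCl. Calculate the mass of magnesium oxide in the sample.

n(HCl) added = 0.04101 × 0.2016 = 8.268 × 10^-3 mol
n(NaOH) used in back-titration = 0.03441 × 0.1368 = 4.707 × 10^-3 mol
n(HCl) left over = 4.707 × 10^-3 mol (1:1 ratio)
n(HCl) consumed by analyte = 8.268 × 10^-3 − 4.707 × 10^-3 = 3.560 × 10^-3 mol
From the 1:2 ratio, n(MgO) = 1/2 × 3.560 × 10^-3 = 1.780 × 10^-3 mol
mass of MgO = 1.780 × 10^-3 × 40.30 = 0.07174 g

0.07174 g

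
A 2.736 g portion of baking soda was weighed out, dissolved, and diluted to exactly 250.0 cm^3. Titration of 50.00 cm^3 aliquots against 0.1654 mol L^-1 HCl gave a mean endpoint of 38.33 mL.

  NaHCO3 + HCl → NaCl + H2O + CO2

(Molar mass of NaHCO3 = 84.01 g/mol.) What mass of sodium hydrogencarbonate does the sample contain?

2.663 g

n(HCl) per titration = 0.03833 × 0.1654 = 6.340 × 10^-3 mol
n(NaHCO3) in each aliquot = 6.340 × 10^-3 mol (1:1 ratio)
n(NaHCO3) in the whole flask = 6.340 × 10^-3 × 250.0/50.00 = 0.03170 mol
mass of NaHCO3 = 0.03170 × 84.01 = 2.663 g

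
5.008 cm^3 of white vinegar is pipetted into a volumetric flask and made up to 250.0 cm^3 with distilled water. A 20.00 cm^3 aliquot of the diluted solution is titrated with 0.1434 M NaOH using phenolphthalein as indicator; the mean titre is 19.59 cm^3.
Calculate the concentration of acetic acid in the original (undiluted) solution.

7.012 M

CH3COOH + NaOH → CH3COONa + H2O
n(NaOH) = 0.01959 × 0.1434 = 2.809 × 10^-3 mol
n(CH3COOH) in the aliquot = 2.809 × 10^-3 mol (1:1 ratio)
[CH3COOH]_dilute = 2.809 × 10^-3 / 0.02000 = 0.1405 mol/L
Dilution factor = 250.0 / 5.008 = 49.92
[CH3COOH]_stock = 0.1405 × 49.92 = 7.012 mol/L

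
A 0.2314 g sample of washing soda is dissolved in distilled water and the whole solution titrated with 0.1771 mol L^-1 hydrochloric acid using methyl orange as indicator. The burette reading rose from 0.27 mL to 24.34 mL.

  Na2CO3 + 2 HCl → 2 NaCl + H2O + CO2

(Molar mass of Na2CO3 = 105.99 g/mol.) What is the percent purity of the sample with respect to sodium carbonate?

n(HCl) = 0.02407 L × 0.1771 mol/L = 4.263 × 10^-3 mol
From the 1:2 ratio, n(Na2CO3) = 1/2 × 4.263 × 10^-3 = 2.131 × 10^-3 mol
mass of Na2CO3 = 2.131 × 10^-3 × 105.99 g/mol = 0.2259 g
% Na2CO3 = 0.2259 / 0.2314 × 100 = 97.63 %

97.63 %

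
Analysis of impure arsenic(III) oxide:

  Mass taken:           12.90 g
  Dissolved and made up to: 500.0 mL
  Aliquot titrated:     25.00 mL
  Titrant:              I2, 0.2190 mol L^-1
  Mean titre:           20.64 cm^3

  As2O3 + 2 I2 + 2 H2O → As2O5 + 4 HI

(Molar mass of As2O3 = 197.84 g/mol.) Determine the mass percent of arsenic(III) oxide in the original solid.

69.32 %

n(I2) per titration = 0.02064 × 0.2190 = 4.520 × 10^-3 mol
From the 1:2 ratio, n(As2O3) in each aliquot = 1/2 × 4.520 × 10^-3 = 2.260 × 10^-3 mol
n(As2O3) in the whole flask = 2.260 × 10^-3 × 500.0/25.00 = 0.04520 mol
mass of As2O3 = 0.04520 × 197.84 = 8.943 g
% As2O3 = 8.943 / 12.90 × 100 = 69.32 %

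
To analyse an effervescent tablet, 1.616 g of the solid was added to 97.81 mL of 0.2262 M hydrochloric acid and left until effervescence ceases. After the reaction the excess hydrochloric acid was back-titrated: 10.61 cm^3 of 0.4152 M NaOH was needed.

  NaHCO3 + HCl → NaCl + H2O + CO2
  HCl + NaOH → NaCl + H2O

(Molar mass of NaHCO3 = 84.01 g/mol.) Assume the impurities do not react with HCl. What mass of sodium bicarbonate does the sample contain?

n(HCl) added = 0.09781 × 0.2262 = 0.02212 mol
n(NaOH) used in back-titration = 0.01061 × 0.4152 = 4.405 × 10^-3 mol
n(HCl) left over = 4.405 × 10^-3 mol (1:1 ratio)
n(HCl) consumed by analyte = 0.02212 − 4.405 × 10^-3 = 0.01772 mol
n(NaHCO3) = 0.01772 mol (1:1 ratio)
mass of NaHCO3 = 0.01772 × 84.01 = 1.489 g

1.489 g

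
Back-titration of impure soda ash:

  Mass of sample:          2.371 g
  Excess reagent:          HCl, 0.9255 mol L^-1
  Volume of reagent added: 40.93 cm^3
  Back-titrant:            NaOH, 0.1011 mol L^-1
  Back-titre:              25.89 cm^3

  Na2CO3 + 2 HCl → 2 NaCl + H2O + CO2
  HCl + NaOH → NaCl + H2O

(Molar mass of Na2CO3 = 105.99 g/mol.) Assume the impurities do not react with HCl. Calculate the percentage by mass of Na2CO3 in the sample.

78.82 %

n(HCl) added = 0.04093 × 0.9255 = 0.03788 mol
n(NaOH) used in back-titration = 0.02589 × 0.1011 = 2.617 × 10^-3 mol
n(HCl) left over = 2.617 × 10^-3 mol (1:1 ratio)
n(HCl) consumed by analyte = 0.03788 − 2.617 × 10^-3 = 0.03526 mol
From the 1:2 ratio, n(Na2CO3) = 1/2 × 0.03526 = 0.01763 mol
mass of Na2CO3 = 0.01763 × 105.99 = 1.869 g
% Na2CO3 = 1.869 / 2.371 × 100 = 78.82 %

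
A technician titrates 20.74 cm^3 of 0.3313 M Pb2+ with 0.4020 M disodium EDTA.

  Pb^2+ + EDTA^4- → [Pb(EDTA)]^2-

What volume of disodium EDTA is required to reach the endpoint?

17.09 mL

n(Pb2+) = 0.02074 L × 0.3313 mol/L = 6.871 × 10^-3 mol
n(EDTA) = 6.871 × 10^-3 mol (1:1 stoichiometry)
V(EDTA) = 6.871 × 10^-3 mol / 0.4020 mol/L = 0.01709 L = 17.09 mL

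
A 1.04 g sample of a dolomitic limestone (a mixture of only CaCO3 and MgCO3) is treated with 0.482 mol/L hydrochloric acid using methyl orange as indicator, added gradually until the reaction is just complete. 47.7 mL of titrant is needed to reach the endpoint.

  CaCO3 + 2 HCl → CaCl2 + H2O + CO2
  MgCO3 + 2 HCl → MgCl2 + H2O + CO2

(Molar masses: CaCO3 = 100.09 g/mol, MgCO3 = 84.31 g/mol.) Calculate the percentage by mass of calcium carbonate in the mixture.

43.2 %

n(HCl) = 0.0477 × 0.482 = 0.0230 mol
Let x = n(CaCO3), y = n(MgCO3).
Titrant: 2x + 2y = 0.0230;  mass: 100.09x + 84.31y = 1.04
Solving, x = 4.49 × 10^-3 mol, y = 7.01 × 10^-3 mol
mass of CaCO3 = 4.49 × 10^-3 × 100.09 = 0.449 g
% CaCO3 = 0.449 / 1.04 × 100 = 43.2 %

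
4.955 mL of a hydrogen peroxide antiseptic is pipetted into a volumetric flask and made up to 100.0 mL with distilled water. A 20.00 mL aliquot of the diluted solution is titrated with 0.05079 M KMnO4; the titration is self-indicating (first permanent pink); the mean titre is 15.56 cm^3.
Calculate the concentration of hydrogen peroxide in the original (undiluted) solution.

1.994 M

2 MnO4^- + 5 H2O2 + 6 H^+ → 2 Mn^2+ + 5 O2 + 8 H2O
n(KMnO4) = 0.01556 × 0.05079 = 7.903 × 10^-4 mol
From the 5:2 ratio, n(H2O2) in the aliquot = 5/2 × 7.903 × 10^-4 = 1.976 × 10^-3 mol
[H2O2]_dilute = 1.976 × 10^-3 / 0.02000 = 0.09879 mol/L
Dilution factor = 100.0 / 4.955 = 20.18
[H2O2]_stock = 0.09879 × 20.18 = 1.994 mol/L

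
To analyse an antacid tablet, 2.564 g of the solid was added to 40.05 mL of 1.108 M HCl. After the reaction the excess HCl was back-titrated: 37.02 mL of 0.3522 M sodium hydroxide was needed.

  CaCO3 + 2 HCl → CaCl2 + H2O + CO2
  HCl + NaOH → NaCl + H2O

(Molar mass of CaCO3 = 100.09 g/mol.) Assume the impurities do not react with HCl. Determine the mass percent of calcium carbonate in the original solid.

61.16 %

n(HCl) added = 0.04005 × 1.108 = 0.04438 mol
n(NaOH) used in back-titration = 0.03702 × 0.3522 = 0.01304 mol
n(HCl) left over = 0.01304 mol (1:1 ratio)
n(HCl) consumed by analyte = 0.04438 − 0.01304 = 0.03134 mol
From the 1:2 ratio, n(CaCO3) = 1/2 × 0.03134 = 0.01567 mol
mass of CaCO3 = 0.01567 × 100.09 = 1.568 g
% CaCO3 = 1.568 / 2.564 × 100 = 61.16 %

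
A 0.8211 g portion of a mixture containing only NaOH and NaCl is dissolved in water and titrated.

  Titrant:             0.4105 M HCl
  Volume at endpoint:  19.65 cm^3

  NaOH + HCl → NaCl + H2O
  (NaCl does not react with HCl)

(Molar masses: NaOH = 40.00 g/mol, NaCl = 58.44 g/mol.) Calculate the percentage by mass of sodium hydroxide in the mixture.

n(HCl) = 0.01965 × 0.4105 = 8.066 × 10^-3 mol
Let x = n(NaOH), y = n(NaCl).
Titrant: 1x = 8.066 × 10^-3;  mass: 40.00x + 58.44y = 0.8211
Solving, x = 8.066 × 10^-3 mol, y = 8.529 × 10^-3 mol
mass of NaOH = 8.066 × 10^-3 × 40.00 = 0.3227 g
% NaOH = 0.3227 / 0.8211 × 100 = 39.30 %

39.30 %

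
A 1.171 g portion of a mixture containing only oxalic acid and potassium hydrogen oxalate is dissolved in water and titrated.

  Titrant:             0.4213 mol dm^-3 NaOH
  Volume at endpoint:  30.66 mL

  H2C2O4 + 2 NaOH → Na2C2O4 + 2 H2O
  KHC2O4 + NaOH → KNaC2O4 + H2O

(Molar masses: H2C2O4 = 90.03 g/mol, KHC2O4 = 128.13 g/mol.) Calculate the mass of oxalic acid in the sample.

0.2622 g

n(NaOH) = 0.03066 × 0.4213 = 0.01292 mol
Let x = n(H2C2O4), y = n(KHC2O4).
Titrant: 2x + 1y = 0.01292;  mass: 90.03x + 128.13y = 1.171
Solving, x = 2.912 × 10^-3 mol, y = 7.093 × 10^-3 mol
mass of H2C2O4 = 2.912 × 10^-3 × 90.03 = 0.2622 g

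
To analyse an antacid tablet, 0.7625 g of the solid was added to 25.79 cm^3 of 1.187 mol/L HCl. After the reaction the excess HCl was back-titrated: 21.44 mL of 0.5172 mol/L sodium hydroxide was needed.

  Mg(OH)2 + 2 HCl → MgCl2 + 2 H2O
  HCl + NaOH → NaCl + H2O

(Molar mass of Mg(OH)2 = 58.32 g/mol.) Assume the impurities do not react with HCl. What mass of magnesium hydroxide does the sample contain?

n(HCl) added = 0.02579 × 1.187 = 0.03061 mol
n(NaOH) used in back-titration = 0.02144 × 0.5172 = 0.01109 mol
n(HCl) left over = 0.01109 mol (1:1 ratio)
n(HCl) consumed by analyte = 0.03061 − 0.01109 = 0.01952 mol
From the 1:2 ratio, n(Mg(OH)2) = 1/2 × 0.01952 = 9.762 × 10^-3 mol
mass of Mg(OH)2 = 9.762 × 10^-3 × 58.32 = 0.5693 g

0.5693 g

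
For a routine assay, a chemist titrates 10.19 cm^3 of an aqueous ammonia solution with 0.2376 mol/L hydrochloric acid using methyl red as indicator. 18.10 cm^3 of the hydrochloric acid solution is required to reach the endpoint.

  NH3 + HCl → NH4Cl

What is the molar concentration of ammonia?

0.4220 mol/L

n(HCl) = 0.01810 L × 0.2376 mol/L = 4.301 × 10^-3 mol
n(NH3) = 4.301 × 10^-3 mol (1:1 mole ratio)
[NH3] = 4.301 × 10^-3 mol / 0.01019 L = 0.4220 mol/L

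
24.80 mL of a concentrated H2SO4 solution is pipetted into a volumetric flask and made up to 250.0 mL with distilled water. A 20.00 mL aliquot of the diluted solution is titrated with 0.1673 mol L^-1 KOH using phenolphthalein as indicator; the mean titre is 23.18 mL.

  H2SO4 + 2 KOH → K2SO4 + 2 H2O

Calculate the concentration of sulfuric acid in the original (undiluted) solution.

n(KOH) = 0.02318 × 0.1673 = 3.878 × 10^-3 mol
From the 1:2 ratio, n(H2SO4) in the aliquot = 1/2 × 3.878 × 10^-3 = 1.939 × 10^-3 mol
[H2SO4]_dilute = 1.939 × 10^-3 / 0.02000 = 0.09695 mol/L
Dilution factor = 250.0 / 24.80 = 10.08
[H2SO4]_stock = 0.09695 × 10.08 = 0.9773 mol/L

0.9773 mol/L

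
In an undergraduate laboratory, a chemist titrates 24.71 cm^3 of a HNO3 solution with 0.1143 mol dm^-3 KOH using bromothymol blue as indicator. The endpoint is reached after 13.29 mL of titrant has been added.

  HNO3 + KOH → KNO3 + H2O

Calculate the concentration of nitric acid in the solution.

0.06147 mol/L

n(KOH) = 0.01329 L × 0.1143 mol/L = 1.519 × 10^-3 mol
n(HNO3) = 1.519 × 10^-3 mol (1:1 mole ratio)
[HNO3] = 1.519 × 10^-3 mol / 0.02471 L = 0.06147 mol/L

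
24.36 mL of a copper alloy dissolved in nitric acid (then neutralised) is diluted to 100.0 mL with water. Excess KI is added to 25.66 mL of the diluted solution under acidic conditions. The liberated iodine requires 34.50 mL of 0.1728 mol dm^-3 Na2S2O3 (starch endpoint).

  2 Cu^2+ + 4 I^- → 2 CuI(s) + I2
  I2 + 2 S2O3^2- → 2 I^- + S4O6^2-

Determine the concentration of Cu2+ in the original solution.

n(S2O3^2-) = 0.03450 × 0.1728 = 5.962 × 10^-3 mol
n(I2) = n(S2O3^2-)/2 = 2.981 × 10^-3 mol
From the 2:1 ratio, n(Cu2+) in the aliquot = 2/1 × 2.981 × 10^-3 = 5.962 × 10^-3 mol
[Cu2+]_dilute = 5.962 × 10^-3 / 0.02566 = 0.2323 mol/L
[Cu2+]_original = 0.2323 × 100.0/24.36 = 0.9537 mol/L

0.9537 mol/L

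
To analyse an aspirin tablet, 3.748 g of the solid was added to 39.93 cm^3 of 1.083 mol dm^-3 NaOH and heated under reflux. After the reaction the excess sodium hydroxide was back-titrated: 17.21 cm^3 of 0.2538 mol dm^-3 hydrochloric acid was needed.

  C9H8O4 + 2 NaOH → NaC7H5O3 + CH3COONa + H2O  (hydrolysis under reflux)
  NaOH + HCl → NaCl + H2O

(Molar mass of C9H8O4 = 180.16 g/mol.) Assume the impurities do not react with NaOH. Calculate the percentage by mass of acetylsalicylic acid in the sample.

n(NaOH) added = 0.03993 × 1.083 = 0.04324 mol
n(HCl) used in back-titration = 0.01721 × 0.2538 = 4.368 × 10^-3 mol
n(NaOH) left over = 4.368 × 10^-3 mol (1:1 ratio)
n(NaOH) consumed by analyte = 0.04324 − 4.368 × 10^-3 = 0.03888 mol
From the 1:2 ratio, n(C9H8O4) = 1/2 × 0.03888 = 0.01944 mol
mass of C9H8O4 = 0.01944 × 180.16 = 3.502 g
% C9H8O4 = 3.502 / 3.748 × 100 = 93.44 %

93.44 %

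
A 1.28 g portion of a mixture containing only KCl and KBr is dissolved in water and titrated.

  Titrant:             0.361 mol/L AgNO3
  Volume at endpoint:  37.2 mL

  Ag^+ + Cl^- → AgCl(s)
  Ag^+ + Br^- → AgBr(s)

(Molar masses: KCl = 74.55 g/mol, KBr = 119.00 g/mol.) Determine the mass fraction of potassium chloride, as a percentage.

n(AgNO3) = 0.0372 × 0.361 = 0.0134 mol
Let x = n(KCl), y = n(KBr).
Titrant: 1x + 1y = 0.0134;  mass: 74.55x + 119.00y = 1.28
Solving, x = 7.16 × 10^-3 mol, y = 6.27 × 10^-3 mol
mass of KCl = 7.16 × 10^-3 × 74.55 = 0.533 g
% KCl = 0.533 / 1.28 × 100 = 41.7 %

41.7 %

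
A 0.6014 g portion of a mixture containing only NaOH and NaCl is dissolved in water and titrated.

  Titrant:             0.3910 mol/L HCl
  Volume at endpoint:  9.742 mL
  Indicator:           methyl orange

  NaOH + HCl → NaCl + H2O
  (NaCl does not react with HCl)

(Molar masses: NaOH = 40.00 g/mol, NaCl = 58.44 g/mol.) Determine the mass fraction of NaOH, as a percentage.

n(HCl) = 0.009742 × 0.3910 = 3.809 × 10^-3 mol
Let x = n(NaOH), y = n(NaCl).
Titrant: 1x = 3.809 × 10^-3;  mass: 40.00x + 58.44y = 0.6014
Solving, x = 3.809 × 10^-3 mol, y = 7.684 × 10^-3 mol
mass of NaOH = 3.809 × 10^-3 × 40.00 = 0.1524 g
% NaOH = 0.1524 / 0.6014 × 100 = 25.34 %

25.34 %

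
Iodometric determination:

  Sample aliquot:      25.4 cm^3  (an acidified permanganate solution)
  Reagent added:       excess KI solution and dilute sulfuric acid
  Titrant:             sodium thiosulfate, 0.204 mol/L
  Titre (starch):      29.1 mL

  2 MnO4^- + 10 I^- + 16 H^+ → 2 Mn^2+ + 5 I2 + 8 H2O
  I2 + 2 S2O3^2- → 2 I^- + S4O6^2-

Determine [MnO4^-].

n(S2O3^2-) = 0.0291 × 0.204 = 5.94 × 10^-3 mol
n(I2) = n(S2O3^2-)/2 = 2.97 × 10^-3 mol
From the 2:5 ratio, n(MnO4^-) in the aliquot = 2/5 × 2.97 × 10^-3 = 1.19 × 10^-3 mol
[MnO4^-] = 1.19 × 10^-3 / 0.0254 = 0.0467 mol/L

0.0467 mol/L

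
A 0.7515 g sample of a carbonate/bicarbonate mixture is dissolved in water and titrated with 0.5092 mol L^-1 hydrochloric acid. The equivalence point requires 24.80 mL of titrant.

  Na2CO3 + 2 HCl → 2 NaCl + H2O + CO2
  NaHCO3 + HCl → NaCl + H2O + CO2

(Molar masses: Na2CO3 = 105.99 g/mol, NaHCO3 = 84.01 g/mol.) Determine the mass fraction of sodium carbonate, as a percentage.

70.35 %

n(HCl) = 0.02480 × 0.5092 = 0.01263 mol
Let x = n(Na2CO3), y = n(NaHCO3).
Titrant: 2x + 1y = 0.01263;  mass: 105.99x + 84.01y = 0.7515
Solving, x = 4.988 × 10^-3 mol, y = 2.653 × 10^-3 mol
mass of Na2CO3 = 4.988 × 10^-3 × 105.99 = 0.5287 g
% Na2CO3 = 0.5287 / 0.7515 × 100 = 70.35 %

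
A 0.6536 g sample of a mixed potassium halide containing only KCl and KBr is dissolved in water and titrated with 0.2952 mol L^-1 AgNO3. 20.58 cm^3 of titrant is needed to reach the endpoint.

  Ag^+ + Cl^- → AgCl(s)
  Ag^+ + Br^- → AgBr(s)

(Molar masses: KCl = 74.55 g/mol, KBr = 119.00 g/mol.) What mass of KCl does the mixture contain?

0.1163 g

n(AgNO3) = 0.02058 × 0.2952 = 6.075 × 10^-3 mol
Let x = n(KCl), y = n(KBr).
Titrant: 1x + 1y = 6.075 × 10^-3;  mass: 74.55x + 119.00y = 0.6536
Solving, x = 1.560 × 10^-3 mol, y = 4.515 × 10^-3 mol
mass of KCl = 1.560 × 10^-3 × 74.55 = 0.1163 g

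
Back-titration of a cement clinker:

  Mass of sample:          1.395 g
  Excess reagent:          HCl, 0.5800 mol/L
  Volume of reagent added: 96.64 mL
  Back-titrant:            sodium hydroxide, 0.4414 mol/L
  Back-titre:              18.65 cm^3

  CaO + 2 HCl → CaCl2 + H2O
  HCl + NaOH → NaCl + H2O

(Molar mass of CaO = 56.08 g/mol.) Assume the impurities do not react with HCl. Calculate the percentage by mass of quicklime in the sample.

n(HCl) added = 0.09664 × 0.5800 = 0.05605 mol
n(NaOH) used in back-titration = 0.01865 × 0.4414 = 8.232 × 10^-3 mol
n(HCl) left over = 8.232 × 10^-3 mol (1:1 ratio)
n(HCl) consumed by analyte = 0.05605 − 8.232 × 10^-3 = 0.04782 mol
From the 1:2 ratio, n(CaO) = 1/2 × 0.04782 = 0.02391 mol
mass of CaO = 0.02391 × 56.08 = 1.341 g
% CaO = 1.341 / 1.395 × 100 = 96.12 %

96.12 %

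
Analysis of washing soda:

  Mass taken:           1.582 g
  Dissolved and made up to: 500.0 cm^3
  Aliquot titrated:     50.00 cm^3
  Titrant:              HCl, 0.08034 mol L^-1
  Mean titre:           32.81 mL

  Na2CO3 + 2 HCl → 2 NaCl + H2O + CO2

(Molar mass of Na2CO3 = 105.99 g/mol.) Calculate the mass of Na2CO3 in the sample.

n(HCl) per titration = 0.03281 × 0.08034 = 2.636 × 10^-3 mol
From the 1:2 ratio, n(Na2CO3) in each aliquot = 1/2 × 2.636 × 10^-3 = 1.318 × 10^-3 mol
n(Na2CO3) in the whole flask = 1.318 × 10^-3 × 500.0/50.00 = 0.01318 mol
mass of Na2CO3 = 0.01318 × 105.99 = 1.397 g

1.397 g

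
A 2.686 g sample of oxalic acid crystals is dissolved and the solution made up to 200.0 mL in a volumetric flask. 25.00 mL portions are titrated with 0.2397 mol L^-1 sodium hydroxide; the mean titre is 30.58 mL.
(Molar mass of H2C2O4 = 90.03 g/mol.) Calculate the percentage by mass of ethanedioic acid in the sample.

H2C2O4 + 2 NaOH → Na2C2O4 + 2 H2O
n(NaOH) per titration = 0.03058 × 0.2397 = 7.330 × 10^-3 mol
From the 1:2 ratio, n(H2C2O4) in each aliquot = 1/2 × 7.330 × 10^-3 = 3.665 × 10^-3 mol
n(H2C2O4) in the whole flask = 3.665 × 10^-3 × 200.0/25.00 = 0.02932 mol
mass of H2C2O4 = 0.02932 × 90.03 = 2.640 g
% H2C2O4 = 2.640 / 2.686 × 100 = 98.28 %

98.28 %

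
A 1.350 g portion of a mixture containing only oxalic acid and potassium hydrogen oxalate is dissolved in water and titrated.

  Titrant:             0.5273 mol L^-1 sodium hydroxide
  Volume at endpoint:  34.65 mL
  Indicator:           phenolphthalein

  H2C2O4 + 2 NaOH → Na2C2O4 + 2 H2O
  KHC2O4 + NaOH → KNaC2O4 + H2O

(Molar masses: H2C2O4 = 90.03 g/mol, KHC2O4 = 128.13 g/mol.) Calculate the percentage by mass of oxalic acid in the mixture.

n(NaOH) = 0.03465 × 0.5273 = 0.01827 mol
Let x = n(H2C2O4), y = n(KHC2O4).
Titrant: 2x + 1y = 0.01827;  mass: 90.03x + 128.13y = 1.350
Solving, x = 5.962 × 10^-3 mol, y = 6.347 × 10^-3 mol
mass of H2C2O4 = 5.962 × 10^-3 × 90.03 = 0.5368 g
% H2C2O4 = 0.5368 / 1.350 × 100 = 39.76 %

39.76 %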